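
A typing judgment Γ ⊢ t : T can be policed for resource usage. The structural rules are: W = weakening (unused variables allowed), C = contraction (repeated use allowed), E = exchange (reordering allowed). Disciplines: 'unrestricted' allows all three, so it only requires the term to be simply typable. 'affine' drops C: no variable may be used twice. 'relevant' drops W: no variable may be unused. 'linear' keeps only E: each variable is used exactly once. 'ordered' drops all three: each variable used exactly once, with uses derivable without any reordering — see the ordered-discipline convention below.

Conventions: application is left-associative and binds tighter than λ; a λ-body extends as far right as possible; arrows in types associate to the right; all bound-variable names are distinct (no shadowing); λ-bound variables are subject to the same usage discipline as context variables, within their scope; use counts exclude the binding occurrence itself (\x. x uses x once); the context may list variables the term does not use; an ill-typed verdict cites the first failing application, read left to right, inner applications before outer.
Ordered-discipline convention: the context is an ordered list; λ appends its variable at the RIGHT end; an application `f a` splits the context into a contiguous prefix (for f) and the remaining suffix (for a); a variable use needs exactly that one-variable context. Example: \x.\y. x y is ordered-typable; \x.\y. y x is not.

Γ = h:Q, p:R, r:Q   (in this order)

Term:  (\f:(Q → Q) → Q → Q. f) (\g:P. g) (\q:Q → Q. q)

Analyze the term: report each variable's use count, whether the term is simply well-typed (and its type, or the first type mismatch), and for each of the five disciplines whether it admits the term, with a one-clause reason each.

variable uses: h: 0×, p: 0×, r: 0×, f [bound]: 1×, g [bound]: 1×, q [bound]: 1×
uses in reading order: f, g, q
typing: ill-typed: argument of type P → P where (Q → Q) → Q → Q is required
ordered: ✗, not simply typable
linear: ✗, fails simple typing
affine: ✗, a type mismatch blocks all five
relevant: ✗, the type mismatch rejects it
unrestricted: ✗, not simply typable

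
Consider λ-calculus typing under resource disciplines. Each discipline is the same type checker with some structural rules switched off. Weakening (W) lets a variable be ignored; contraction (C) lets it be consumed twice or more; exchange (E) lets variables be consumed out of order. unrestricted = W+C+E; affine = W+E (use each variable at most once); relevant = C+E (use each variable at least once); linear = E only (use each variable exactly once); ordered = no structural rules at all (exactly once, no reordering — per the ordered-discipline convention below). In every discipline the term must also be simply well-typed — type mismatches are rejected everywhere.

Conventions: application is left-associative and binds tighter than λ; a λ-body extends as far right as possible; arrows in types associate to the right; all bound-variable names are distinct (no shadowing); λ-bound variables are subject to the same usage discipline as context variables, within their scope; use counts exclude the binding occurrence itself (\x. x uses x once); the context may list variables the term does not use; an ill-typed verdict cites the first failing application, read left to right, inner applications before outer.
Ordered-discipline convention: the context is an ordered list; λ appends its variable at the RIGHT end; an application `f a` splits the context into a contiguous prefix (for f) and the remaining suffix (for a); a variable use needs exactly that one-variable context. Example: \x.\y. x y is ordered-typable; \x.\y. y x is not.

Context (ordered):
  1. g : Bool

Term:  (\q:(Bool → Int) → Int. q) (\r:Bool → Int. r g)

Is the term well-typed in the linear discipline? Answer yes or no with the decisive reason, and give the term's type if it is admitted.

yes — g, q, r: one use apiece; term : (Bool → Int) → Int
variable uses: g=1, q (λ-bound)=1, r (λ-bound)=1
order of uses: q, r, g
typing: well-typed at (Bool → Int) → Int
across the five disciplines: ordered ✗ | linear ✓ | affine ✓ | relevant ✓ | unrestricted ✓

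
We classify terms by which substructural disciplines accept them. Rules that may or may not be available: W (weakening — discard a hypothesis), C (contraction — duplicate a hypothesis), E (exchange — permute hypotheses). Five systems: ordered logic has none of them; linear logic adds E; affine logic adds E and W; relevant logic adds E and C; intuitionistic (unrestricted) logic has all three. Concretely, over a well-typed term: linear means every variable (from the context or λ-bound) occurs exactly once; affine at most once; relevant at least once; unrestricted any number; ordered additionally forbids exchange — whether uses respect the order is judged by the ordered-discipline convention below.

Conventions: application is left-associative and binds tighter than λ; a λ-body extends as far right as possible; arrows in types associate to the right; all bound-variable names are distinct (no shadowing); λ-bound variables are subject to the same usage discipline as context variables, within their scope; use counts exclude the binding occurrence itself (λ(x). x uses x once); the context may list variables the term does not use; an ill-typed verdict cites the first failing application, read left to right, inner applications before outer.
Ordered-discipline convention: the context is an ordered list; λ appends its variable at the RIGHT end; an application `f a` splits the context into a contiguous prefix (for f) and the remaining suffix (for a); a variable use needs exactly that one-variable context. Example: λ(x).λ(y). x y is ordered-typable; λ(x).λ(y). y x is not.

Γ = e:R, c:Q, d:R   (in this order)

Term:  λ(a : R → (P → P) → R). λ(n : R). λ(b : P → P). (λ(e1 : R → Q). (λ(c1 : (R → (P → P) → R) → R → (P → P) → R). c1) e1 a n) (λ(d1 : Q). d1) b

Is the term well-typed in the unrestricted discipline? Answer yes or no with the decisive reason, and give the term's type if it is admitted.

no — the type mismatch rejects it
variable uses: e: 0×; c: 0×; d: 0×; a (λ-bound): 1×; n (λ-bound): 1×; b (λ-bound): 1×; e1 (λ-bound): 1×; c1 (λ-bound): 1×; d1 (λ-bound): 1×
use order (left to right): c1, e1, a, n, d1, b
typing: ill-typed: an argument R → Q mismatches the expected (R → (P → P) → R) → R → (P → P) → R
summary: ordered ✗; linear ✗; affine ✗; relevant ✗; unrestricted ✗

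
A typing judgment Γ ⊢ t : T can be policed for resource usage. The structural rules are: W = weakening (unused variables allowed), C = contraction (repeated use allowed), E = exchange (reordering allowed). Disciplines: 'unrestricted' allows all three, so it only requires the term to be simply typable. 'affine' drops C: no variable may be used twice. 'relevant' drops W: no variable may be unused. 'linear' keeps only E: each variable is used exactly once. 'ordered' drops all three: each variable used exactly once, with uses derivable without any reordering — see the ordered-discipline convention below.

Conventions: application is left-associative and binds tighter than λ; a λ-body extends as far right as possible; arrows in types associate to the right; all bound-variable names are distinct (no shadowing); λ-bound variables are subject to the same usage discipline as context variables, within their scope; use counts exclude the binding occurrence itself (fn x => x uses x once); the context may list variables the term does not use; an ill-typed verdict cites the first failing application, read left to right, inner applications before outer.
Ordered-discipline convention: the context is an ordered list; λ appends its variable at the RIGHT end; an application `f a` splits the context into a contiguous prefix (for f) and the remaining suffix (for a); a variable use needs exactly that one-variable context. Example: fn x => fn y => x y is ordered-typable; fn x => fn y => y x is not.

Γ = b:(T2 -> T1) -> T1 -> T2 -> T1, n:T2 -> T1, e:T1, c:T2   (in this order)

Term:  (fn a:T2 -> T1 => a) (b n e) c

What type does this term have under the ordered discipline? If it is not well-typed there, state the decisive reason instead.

term : T1
use counts: b: 1×; n: 1×; e: 1×; c: 1×; a [bound]: 1×
uses in reading order: a, b, n, e, c
typing: well-typed — term : T1
all disciplines: ordered ✓, linear ✓, affine ✓, relevant ✓, unrestricted ✓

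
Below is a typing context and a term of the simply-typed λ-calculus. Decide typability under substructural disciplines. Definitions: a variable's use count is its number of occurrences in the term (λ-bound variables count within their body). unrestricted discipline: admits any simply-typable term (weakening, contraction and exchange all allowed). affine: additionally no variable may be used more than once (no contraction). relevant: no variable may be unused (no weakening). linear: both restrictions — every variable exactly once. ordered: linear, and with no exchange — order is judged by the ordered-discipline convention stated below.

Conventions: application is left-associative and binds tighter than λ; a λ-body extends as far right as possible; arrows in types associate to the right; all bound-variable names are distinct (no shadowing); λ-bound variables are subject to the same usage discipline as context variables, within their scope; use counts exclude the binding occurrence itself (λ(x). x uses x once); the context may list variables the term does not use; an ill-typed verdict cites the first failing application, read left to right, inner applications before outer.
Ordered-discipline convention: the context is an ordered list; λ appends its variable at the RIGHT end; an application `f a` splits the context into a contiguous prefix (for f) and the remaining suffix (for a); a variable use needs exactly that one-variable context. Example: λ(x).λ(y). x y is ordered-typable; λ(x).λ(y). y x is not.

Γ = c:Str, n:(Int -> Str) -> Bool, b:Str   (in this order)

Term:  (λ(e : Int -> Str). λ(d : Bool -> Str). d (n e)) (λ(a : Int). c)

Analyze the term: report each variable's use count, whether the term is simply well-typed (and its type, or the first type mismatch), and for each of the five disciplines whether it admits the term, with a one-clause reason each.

use counts: c: 1×, n: 1×, b: 0×, e [bound]: 1×, d [bound]: 1×, a [bound]: 0×
use order (left to right): d, n, e, c
typing: the term checks, with type (Bool -> Str) -> Str
ordered ✗ (needs weakening: b, a unused)
linear ✗ (needs weakening: b, a unused)
affine ✓ (none of c, n, b, e, d, a used more than once)
relevant ✗ (needs weakening: b, a unused)
unrestricted ✓ (simply typable at (Bool -> Str) -> Str; W, C, E all held)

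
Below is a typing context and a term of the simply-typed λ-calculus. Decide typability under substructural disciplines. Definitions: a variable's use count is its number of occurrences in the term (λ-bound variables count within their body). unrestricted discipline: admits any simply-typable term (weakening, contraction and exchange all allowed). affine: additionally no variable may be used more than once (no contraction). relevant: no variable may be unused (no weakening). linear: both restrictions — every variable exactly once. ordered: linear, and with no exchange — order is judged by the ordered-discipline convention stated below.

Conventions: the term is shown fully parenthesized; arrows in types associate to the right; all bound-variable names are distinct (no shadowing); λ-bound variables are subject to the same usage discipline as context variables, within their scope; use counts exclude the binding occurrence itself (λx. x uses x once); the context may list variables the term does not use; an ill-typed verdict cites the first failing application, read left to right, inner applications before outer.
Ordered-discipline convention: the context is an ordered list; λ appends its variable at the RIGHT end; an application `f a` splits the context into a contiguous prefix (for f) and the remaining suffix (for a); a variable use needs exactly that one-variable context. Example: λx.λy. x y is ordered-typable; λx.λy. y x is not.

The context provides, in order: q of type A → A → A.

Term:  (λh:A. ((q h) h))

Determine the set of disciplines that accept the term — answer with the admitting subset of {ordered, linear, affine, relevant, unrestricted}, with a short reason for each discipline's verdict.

admitted in: relevant, unrestricted
usage: q=1, h (λ-bound)=2
use order (left to right): q, h, h
typing: ✓ — A → A
ordered ✗ (needs contraction — h ×2)
linear ✗ (needs contraction — h ×2)
affine ✗ (needs contraction — h ×2)
relevant ✓ (q, h: all used, weakening unneeded)
unrestricted ✓ (type-checks (A → A) and nothing is barred)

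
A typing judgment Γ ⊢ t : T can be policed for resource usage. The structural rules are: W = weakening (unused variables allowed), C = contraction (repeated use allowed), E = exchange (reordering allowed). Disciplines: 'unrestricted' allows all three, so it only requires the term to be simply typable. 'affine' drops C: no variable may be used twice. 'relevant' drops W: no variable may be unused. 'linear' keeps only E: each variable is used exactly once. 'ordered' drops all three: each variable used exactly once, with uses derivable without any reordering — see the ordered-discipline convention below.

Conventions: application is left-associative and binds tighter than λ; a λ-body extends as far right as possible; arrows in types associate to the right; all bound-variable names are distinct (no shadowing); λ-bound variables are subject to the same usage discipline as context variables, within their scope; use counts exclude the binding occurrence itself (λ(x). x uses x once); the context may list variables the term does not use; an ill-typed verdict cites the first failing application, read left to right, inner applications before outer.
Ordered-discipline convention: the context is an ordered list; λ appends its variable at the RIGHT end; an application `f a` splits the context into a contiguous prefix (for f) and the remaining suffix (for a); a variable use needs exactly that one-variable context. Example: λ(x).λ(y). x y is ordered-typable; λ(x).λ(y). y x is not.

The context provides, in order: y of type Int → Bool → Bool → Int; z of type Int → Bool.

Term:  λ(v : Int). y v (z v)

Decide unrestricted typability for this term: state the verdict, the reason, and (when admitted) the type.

yes — well-typed at Int → Bool → Int; no restrictions here; term : Int → Bool → Int
counts: y: 1; z: 1; v (λ-bound): 2
left-to-right use order: y, v, z, v
typing: the term checks, with type Int → Bool → Int
across the five disciplines: ordered ✗ · linear ✗ · affine ✗ · relevant ✓ · unrestricted ✓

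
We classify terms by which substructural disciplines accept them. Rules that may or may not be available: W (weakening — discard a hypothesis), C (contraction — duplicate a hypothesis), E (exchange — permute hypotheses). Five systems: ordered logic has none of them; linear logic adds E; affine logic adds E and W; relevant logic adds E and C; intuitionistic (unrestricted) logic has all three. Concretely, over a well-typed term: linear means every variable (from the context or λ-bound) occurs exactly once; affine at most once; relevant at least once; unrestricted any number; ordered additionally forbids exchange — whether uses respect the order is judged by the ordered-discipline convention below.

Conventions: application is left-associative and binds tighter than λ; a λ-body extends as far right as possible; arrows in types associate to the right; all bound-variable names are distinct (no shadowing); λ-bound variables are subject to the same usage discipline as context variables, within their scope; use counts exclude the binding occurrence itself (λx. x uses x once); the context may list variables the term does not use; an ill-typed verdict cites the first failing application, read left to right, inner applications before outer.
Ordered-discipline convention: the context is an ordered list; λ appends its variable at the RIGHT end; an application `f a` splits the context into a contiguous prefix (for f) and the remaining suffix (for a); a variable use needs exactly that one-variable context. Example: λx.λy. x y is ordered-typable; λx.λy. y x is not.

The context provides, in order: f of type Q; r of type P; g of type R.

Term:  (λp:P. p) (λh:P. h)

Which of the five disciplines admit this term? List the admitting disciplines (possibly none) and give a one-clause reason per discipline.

accepted by: none
counts: f=0, r=0, g=0, p (λ-bound)=1, h (λ-bound)=1
use order (left to right): p, h
typing: ill-typed: argument of type P -> P where P is required
ordered: ✗ — not simply typable
linear: ✗ — fails simple typing
affine: ✗ — a type mismatch blocks all five
relevant: ✗ — the type mismatch rejects it
unrestricted: ✗ — not simply typable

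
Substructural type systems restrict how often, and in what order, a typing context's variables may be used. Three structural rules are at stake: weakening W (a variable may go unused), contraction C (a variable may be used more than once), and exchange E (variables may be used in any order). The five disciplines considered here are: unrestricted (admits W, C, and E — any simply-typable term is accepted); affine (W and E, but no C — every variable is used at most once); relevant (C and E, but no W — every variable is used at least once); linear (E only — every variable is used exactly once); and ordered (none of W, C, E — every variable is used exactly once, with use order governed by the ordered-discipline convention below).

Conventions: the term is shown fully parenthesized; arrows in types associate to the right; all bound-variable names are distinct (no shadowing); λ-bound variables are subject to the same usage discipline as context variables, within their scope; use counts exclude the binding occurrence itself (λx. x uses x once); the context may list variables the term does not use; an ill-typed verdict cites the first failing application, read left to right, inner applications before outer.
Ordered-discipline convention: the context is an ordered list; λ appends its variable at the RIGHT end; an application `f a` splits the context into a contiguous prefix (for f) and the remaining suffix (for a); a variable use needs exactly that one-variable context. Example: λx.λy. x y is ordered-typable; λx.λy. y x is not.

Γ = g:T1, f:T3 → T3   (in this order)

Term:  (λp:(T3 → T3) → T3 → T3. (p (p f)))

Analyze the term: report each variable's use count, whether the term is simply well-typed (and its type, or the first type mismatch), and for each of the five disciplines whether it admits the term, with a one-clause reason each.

use counts: g=0; f=1; p (λ-bound)=2
uses in reading order: p, p, f
typing: well-typed at ((T3 → T3) → T3 → T3) → T3 → T3
ordered ✗ (repeated use of p ×2; unused: g — weakening required)
linear ✗ (repeated use of p ×2; unused: g — weakening required)
affine ✗ (repeated use of p ×2)
relevant ✗ (unused: g — weakening required)
unrestricted ✓ (typability at ((T3 → T3) → T3 → T3) → T3 → T3 is all that's needed)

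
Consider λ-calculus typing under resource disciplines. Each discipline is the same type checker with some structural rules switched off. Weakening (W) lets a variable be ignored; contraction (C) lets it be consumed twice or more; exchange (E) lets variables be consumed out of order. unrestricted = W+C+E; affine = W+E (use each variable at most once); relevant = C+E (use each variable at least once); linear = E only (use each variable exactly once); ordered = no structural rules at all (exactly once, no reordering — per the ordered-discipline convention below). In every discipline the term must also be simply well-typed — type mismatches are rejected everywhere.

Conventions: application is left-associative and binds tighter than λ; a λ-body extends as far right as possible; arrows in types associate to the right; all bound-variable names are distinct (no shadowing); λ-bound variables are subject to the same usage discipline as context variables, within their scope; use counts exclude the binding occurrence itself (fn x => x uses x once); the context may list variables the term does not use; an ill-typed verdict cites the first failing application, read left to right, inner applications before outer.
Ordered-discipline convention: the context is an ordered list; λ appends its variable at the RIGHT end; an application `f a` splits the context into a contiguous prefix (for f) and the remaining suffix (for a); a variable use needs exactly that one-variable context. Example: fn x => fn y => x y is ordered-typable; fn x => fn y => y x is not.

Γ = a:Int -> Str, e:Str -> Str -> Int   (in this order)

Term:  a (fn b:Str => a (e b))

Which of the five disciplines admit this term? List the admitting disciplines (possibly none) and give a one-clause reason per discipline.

accepted by: none
counts: a ×2, e ×1, b (bound) ×1
order of uses: a, a, e, b
typing: ill-typed: an argument Str -> Int mismatches the expected Int
ordered: ✗, a type mismatch blocks all five
linear: ✗, the type mismatch rejects it
affine: ✗, not simply typable
relevant: ✗, fails simple typing
unrestricted: ✗, a type mismatch blocks all five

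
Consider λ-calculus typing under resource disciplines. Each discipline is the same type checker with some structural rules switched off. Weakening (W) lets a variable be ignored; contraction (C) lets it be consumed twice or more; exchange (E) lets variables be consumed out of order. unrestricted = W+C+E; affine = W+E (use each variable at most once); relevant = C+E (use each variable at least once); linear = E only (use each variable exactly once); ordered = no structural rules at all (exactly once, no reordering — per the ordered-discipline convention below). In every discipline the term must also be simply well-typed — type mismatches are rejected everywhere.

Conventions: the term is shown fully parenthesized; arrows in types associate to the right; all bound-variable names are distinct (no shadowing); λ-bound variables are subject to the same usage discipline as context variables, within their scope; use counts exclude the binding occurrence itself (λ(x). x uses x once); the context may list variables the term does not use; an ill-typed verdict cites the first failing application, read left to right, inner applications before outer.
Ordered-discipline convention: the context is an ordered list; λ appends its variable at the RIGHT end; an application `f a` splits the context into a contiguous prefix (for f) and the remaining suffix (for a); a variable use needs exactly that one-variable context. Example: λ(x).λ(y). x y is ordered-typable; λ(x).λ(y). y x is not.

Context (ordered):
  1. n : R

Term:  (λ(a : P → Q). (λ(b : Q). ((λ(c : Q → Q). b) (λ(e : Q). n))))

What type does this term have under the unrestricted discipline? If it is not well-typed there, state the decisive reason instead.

not well-typed under unrestricted — not simply typable
counts: n: 1×, a (bound): 0×, b (bound): 1×, c (bound): 0×, e (bound): 0×
left-to-right use order: b, n
typing: ill-typed: argument of type Q → R where Q → Q is required
summary: ordered ✗, linear ✗, affine ✗, relevant ✗, unrestricted ✗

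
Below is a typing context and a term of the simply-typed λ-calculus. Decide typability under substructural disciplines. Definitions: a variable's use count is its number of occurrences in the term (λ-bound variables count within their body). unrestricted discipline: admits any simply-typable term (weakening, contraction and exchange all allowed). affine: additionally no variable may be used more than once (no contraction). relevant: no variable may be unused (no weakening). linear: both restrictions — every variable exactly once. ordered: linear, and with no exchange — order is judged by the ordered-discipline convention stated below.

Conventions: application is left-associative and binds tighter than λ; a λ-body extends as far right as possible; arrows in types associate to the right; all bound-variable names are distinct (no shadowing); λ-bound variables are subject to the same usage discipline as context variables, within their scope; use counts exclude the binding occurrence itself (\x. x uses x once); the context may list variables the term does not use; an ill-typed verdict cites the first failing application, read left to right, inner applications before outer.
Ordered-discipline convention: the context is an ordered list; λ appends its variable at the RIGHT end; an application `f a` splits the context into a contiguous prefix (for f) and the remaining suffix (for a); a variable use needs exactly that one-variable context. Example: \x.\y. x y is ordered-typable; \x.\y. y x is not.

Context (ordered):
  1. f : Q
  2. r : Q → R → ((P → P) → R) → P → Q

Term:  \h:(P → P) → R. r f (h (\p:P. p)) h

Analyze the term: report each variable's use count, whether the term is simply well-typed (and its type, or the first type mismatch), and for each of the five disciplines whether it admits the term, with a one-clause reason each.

variable uses: f: 1, r: 1, h [bound]: 2, p [bound]: 1
use order (left to right): r, f, h, p, h
typing: ✓ — ((P → P) → R) → P → Q
ordered: ✗, h ×2 used more than once (contraction)
linear: ✗, h ×2 used more than once (contraction)
affine: ✗, h ×2 used more than once (contraction)
relevant: ✓, f, r, h, p: all used, weakening unneeded
unrestricted: ✓, well-typed at ((P → P) → R) → P → Q; no restrictions here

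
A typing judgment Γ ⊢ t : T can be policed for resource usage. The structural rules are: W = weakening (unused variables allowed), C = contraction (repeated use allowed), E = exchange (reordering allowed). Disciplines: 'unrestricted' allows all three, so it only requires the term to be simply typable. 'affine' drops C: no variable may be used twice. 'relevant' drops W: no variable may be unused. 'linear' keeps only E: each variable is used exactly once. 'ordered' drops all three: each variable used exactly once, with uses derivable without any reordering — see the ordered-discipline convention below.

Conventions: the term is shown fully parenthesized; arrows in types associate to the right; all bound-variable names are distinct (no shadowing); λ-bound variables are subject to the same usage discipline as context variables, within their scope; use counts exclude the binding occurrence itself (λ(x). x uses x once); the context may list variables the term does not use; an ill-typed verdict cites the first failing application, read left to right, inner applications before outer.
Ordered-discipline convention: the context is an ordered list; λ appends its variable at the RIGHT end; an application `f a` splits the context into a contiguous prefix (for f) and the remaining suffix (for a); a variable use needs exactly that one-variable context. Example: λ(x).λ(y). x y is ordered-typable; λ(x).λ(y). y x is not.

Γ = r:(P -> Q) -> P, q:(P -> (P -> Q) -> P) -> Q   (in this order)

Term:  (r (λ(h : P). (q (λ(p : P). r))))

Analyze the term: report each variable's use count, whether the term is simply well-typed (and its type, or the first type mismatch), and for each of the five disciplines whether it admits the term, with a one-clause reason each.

use counts: r: 2, q: 1, h (λ-bound): 0, p (λ-bound): 0
left-to-right use order: r, q, r
typing: well-typed at P
ordered ✗ (repeated use of r ×2; h, p left unused)
linear ✗ (repeated use of r ×2; h, p left unused)
affine ✗ (repeated use of r ×2)
relevant ✗ (h, p left unused)
unrestricted ✓ (well-typed at P; no restrictions here)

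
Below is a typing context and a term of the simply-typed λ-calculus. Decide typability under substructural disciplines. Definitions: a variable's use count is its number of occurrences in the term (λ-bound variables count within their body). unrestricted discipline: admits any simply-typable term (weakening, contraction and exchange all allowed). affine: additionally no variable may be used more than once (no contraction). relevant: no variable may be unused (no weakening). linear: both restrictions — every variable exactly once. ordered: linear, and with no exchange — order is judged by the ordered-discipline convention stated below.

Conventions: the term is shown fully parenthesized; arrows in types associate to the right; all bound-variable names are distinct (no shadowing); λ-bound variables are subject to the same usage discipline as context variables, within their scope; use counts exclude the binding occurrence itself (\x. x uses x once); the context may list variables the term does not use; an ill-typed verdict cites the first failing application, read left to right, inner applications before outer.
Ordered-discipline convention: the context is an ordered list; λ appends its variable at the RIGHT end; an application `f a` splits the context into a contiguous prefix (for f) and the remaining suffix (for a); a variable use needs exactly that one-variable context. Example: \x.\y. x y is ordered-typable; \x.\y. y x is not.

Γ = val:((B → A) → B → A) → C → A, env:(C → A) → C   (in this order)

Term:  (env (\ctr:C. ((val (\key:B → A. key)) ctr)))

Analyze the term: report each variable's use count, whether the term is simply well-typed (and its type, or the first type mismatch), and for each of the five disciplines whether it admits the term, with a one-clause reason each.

use counts: val ×1, env ×1, ctr (λ-bound) ×1, key (λ-bound) ×1
use order (left to right): env, val, key, ctr
typing: the term checks, with type C
ordered: ✗ — no ordered split (uses run env, val, key, ctr)
linear: ✓ — single use per variable (val, env, ctr, key)
affine: ✓ — none of val, env, ctr, key used more than once
relevant: ✓ — every one of val, env, ctr, key appears
unrestricted: ✓ — typability at C is all that's needed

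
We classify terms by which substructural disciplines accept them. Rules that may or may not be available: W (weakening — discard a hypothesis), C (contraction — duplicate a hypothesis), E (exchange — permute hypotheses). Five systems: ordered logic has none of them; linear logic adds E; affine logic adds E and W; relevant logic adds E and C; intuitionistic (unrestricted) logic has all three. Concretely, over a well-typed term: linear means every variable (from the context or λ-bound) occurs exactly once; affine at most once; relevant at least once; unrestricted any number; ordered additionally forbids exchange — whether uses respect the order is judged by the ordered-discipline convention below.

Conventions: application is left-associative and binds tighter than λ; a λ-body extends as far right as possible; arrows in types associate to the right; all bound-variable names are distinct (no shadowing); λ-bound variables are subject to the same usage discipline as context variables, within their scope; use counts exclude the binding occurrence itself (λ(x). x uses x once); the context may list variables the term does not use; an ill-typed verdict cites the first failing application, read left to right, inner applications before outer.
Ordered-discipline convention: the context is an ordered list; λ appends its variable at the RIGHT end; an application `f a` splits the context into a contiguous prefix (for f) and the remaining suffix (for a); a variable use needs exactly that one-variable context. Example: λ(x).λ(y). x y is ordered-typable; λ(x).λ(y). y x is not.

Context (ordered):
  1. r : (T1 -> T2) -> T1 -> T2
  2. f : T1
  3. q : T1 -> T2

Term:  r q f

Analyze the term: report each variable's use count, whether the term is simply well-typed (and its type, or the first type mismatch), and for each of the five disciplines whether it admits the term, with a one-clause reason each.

counts: r: 1, f: 1, q: 1
uses in reading order: r, q, f
typing: the term checks, with type T2
ordered: ✗, no contiguous prefix/suffix split fits r, q, f
linear: ✓, exactly-once usage across r, f, q
affine: ✓, r, f, q: no repeats, contraction unneeded
relevant: ✓, at least one use each (r, f, q)
unrestricted: ✓, type-checks (T2) and nothing is barred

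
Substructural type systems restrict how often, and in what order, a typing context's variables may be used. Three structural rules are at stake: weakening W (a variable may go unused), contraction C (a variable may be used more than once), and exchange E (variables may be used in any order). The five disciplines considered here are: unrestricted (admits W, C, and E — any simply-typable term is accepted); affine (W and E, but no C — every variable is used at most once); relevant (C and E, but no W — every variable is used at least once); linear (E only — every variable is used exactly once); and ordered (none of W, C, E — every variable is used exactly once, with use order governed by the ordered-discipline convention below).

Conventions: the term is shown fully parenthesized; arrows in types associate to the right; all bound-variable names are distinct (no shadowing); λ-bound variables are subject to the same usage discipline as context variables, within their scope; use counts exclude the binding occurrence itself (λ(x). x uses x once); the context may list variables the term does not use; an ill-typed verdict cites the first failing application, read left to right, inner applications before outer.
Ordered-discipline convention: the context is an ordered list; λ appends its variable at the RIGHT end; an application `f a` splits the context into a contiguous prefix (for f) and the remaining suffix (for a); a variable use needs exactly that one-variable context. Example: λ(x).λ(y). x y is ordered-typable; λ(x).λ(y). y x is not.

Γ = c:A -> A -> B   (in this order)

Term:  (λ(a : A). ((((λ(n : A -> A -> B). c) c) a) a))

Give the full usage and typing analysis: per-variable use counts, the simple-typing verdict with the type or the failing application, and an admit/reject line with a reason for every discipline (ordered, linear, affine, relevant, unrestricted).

use counts: c: 2; a (bound): 2; n (bound): 0
uses in reading order: c, c, a, a
typing: the term checks, with type A -> B
ordered ✗ (needs contraction — c ×2, a ×2; needs weakening: n unused)
linear ✗ (needs contraction — c ×2, a ×2; needs weakening: n unused)
affine ✗ (needs contraction — c ×2, a ×2)
relevant ✗ (needs weakening: n unused)
unrestricted ✓ (well-typed at A -> B; no restrictions here)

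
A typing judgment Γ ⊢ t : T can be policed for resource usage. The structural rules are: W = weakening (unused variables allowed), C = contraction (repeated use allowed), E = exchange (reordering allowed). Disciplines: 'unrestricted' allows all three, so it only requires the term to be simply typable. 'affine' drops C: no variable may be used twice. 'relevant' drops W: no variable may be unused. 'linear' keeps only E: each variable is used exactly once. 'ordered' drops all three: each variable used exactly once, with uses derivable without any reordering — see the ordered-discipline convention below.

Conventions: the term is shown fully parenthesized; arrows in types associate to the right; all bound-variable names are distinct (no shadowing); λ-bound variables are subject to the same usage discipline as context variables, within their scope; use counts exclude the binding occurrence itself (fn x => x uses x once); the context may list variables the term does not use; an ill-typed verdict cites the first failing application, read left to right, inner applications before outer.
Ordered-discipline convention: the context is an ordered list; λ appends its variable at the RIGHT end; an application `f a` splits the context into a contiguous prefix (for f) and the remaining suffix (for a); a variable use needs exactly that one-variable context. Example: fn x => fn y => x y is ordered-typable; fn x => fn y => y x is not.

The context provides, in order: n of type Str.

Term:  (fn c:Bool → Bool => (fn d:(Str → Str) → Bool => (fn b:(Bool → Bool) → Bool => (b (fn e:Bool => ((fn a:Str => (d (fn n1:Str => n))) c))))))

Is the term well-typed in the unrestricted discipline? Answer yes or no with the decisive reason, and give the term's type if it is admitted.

no — fails simple typing
usage: n: 1, c [bound]: 1, d [bound]: 1, b [bound]: 1, e [bound]: 0, a [bound]: 0, n1 [bound]: 0
use order (left to right): b, d, n, c
typing: ill-typed: argument of type Bool → Bool where Str is required
all disciplines: ordered ✗, linear ✗, affine ✗, relevant ✗, unrestricted ✗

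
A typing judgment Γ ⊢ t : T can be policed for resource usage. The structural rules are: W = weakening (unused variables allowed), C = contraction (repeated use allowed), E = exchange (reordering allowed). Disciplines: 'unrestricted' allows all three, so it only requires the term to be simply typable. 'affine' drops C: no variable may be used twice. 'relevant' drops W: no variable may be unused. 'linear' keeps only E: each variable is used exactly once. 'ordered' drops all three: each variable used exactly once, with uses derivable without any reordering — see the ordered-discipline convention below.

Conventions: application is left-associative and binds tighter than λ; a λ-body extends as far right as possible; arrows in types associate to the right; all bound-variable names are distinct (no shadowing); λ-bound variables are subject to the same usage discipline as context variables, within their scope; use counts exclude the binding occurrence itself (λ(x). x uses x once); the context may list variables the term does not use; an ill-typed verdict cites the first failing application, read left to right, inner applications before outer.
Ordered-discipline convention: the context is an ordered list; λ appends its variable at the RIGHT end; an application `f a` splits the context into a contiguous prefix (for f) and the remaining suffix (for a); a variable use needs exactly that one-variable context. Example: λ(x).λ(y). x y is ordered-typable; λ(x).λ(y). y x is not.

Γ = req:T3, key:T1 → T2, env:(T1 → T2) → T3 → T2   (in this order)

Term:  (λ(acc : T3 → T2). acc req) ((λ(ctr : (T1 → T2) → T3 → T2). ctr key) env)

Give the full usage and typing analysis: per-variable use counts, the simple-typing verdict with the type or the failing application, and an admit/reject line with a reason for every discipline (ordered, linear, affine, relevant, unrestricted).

usage: req ×1, key ×1, env ×1, acc (λ-bound) ×1, ctr (λ-bound) ×1
order of uses: acc, req, ctr, key, env
typing: the term checks, with type T2
ordered: ✗ — no ordered split (uses run acc, req, ctr, key, env)
linear: ✓ — single use per variable (req, key, env, acc, ctr)
affine: ✓ — none of req, key, env, acc, ctr used more than once
relevant: ✓ — none of req, key, env, acc, ctr goes unused
unrestricted: ✓ — simply typable at T2; W, C, E all held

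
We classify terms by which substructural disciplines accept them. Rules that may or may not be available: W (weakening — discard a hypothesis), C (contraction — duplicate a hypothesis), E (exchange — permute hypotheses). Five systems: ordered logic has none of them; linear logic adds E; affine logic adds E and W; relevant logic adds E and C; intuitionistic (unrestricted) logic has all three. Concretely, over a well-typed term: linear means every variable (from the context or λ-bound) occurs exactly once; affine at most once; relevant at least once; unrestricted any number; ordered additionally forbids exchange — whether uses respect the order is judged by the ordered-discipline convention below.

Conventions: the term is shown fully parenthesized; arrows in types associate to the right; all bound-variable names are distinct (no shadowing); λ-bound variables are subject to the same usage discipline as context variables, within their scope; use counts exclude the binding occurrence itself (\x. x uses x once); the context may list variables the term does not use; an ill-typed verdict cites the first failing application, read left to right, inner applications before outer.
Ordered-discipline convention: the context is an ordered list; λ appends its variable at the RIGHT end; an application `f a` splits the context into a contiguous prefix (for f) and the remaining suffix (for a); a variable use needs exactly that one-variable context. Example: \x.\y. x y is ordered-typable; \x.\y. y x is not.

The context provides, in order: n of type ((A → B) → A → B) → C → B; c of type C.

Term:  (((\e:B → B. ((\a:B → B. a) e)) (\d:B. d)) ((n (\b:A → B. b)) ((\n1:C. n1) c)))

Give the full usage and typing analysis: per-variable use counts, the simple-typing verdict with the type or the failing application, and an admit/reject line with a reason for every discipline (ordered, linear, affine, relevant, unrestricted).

variable uses: n=1, c=1, e [bound]=1, a [bound]=1, d [bound]=1, b [bound]=1, n1 [bound]=1
left-to-right use order: a, e, d, n, b, n1, c
typing: ✓ — B
ordered: ✓, one use each (n, c, e, a, d, b, n1); ordered split holds
linear: ✓, single use per variable (n, c, e, a, d, b, n1)
affine: ✓, none of n, c, e, a, d, b, n1 used more than once
relevant: ✓, n, c, e, a, d, b, n1: all used, weakening unneeded
unrestricted: ✓, simply typable at B; W, C, E all held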